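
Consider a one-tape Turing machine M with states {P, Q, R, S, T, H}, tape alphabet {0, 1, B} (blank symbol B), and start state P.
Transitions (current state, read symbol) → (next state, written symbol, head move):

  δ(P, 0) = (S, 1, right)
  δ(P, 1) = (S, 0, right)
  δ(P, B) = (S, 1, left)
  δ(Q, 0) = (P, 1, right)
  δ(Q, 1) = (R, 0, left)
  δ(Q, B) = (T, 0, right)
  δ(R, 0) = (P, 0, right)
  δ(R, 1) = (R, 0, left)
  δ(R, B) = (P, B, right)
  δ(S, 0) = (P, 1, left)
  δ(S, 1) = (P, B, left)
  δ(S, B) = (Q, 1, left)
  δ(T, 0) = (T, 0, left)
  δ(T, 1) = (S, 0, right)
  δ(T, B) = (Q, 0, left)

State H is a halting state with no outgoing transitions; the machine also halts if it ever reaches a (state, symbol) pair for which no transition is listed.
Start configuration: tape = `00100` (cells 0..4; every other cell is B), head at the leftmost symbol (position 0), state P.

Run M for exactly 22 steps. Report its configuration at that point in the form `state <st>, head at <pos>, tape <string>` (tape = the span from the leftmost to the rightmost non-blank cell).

state P, head at 0, tape 11100

state=P head=0 tape=B[0]0100   (P,0)→(S,1,right)
state=S head=1 tape=B1[0]100   (S,0)→(P,1,left)
state=P head=0 tape=B[1]1100   (P,1)→(S,0,right)
state=S head=1 tape=B0[1]100   (S,1)→(P,B,left)
state=P head=0 tape=B[0]B100   (P,0)→(S,1,right)
state=S head=1 tape=B1[B]100   (S,B)→(Q,1,left)
state=Q head=0 tape=B[1]1100   (Q,1)→(R,0,left)
state=R head=-1 tape=[B]01100   (R,B)→(P,B,right)
state=P head=0 tape=B[0]1100   (P,0)→(S,1,right)
state=S head=1 tape=B1[1]100   (S,1)→(P,B,left)
state=P head=0 tape=B[1]B100   (P,1)→(S,0,right)
state=S head=1 tape=B0[B]100   (S,B)→(Q,1,left)
state=Q head=0 tape=B[0]1100   (Q,0)→(P,1,right)
state=P head=1 tape=B1[1]100   (P,1)→(S,0,right)
state=S head=2 tape=B10[1]00   (S,1)→(P,B,left)
state=P head=1 tape=B1[0]B00   (P,0)→(S,1,right)
state=S head=2 tape=B11[B]00   (S,B)→(Q,1,left)
state=Q head=1 tape=B1[1]100   (Q,1)→(R,0,left)
state=R head=0 tape=B[1]0100   (R,1)→(R,0,left)
state=R head=-1 tape=[B]00100   (R,B)→(P,B,right)
state=P head=0 tape=B[0]0100   (P,0)→(S,1,right)
state=S head=1 tape=B1[0]100   (S,0)→(P,1,left)
state=P head=0 tape=B[1]1100
After 22 steps: state P, head at 0, tape 11100.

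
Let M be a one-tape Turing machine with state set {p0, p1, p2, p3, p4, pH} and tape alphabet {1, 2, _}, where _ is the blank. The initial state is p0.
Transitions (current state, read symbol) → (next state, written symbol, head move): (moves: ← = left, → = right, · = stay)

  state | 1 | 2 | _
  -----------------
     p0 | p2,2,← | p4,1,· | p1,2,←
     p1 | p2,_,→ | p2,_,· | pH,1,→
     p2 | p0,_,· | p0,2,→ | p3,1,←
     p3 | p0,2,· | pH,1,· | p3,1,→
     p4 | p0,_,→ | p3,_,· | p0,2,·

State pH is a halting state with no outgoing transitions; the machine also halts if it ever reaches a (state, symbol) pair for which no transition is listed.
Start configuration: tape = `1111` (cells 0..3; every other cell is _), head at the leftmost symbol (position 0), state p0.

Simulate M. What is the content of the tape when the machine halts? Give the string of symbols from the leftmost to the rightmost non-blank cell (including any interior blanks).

1111_12

p0 | __[1]111_   read 1 → write 2, move ←, go to p2
p2 | _[_]2111_   read _ → write 1, move ←, go to p3
p3 | [_]12111_   read _ → write 1, move →, go to p3
p3 | 1[1]2111_   read 1 → write 2, move ·, go to p0
p0 | 1[2]2111_   read 2 → write 1, move ·, go to p4
p4 | 1[1]2111_   read 1 → write _, move →, go to p0
p0 | 1_[2]111_   read 2 → write 1, move ·, go to p4
p4 | 1_[1]111_   read 1 → write _, move →, go to p0
p0 | 1__[1]11_   read 1 → write 2, move ←, go to p2
p2 | 1_[_]211_   read _ → write 1, move ←, go to p3
p3 | 1[_]1211_   read _ → write 1, move →, go to p3
p3 | 11[1]211_   read 1 → write 2, move ·, go to p0
p0 | 11[2]211_   read 2 → write 1, move ·, go to p4
p4 | 11[1]211_   read 1 → write _, move →, go to p0
p0 | 11_[2]11_   read 2 → write 1, move ·, go to p4
p4 | 11_[1]11_   read 1 → write _, move →, go to p0
p0 | 11__[1]1_   read 1 → write 2, move ←, go to p2
p2 | 11_[_]21_   read _ → write 1, move ←, go to p3
p3 | 11[_]121_   read _ → write 1, move →, go to p3
p3 | 111[1]21_   read 1 → write 2, move ·, go to p0
p0 | 111[2]21_   read 2 → write 1, move ·, go to p4
p4 | 111[1]21_   read 1 → write _, move →, go to p0
p0 | 111_[2]1_   read 2 → write 1, move ·, go to p4
p4 | 111_[1]1_   read 1 → write _, move →, go to p0
p0 | 111__[1]_   read 1 → write 2, move ←, go to p2
p2 | 111_[_]2_   read _ → write 1, move ←, go to p3
p3 | 111[_]12_   read _ → write 1, move →, go to p3
p3 | 1111[1]2_   read 1 → write 2, move ·, go to p0
p0 | 1111[2]2_   read 2 → write 1, move ·, go to p4
p4 | 1111[1]2_   read 1 → write _, move →, go to p0
p0 | 1111_[2]_   read 2 → write 1, move ·, go to p4
p4 | 1111_[1]_   read 1 → write _, move →, go to p0
p0 | 1111__[_]   read _ → write 2, move ←, go to p1
p1 | 1111_[_]2   read _ → write 1, move →, go to pH
pH | 1111_1[2]
The non-blank tape span at halt is 1111_12.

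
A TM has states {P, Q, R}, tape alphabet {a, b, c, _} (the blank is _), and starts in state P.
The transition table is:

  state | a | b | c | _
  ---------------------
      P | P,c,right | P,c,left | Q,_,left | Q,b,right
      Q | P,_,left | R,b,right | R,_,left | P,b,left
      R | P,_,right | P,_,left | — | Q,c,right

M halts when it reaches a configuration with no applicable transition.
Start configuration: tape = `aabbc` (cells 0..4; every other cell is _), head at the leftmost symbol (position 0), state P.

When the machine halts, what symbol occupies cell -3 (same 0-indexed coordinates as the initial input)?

P | ___[a]abbc   read a → write c, move right, go to P
P | ___c[a]bbc   read a → write c, move right, go to P
P | ___cc[b]bc   read b → write c, move left, go to P
P | ___c[c]cbc   read c → write _, move left, go to Q
Q | ___[c]_cbc   read c → write _, move left, go to R
R | __[_]__cbc   read _ → write c, move right, go to Q
Q | __c[_]_cbc   read _ → write b, move left, go to P
P | __[c]b_cbc   read c → write _, move left, go to Q
Q | _[_]_b_cbc   read _ → write b, move left, go to P
P | [_]b_b_cbc   read _ → write b, move right, go to Q
Q | b[b]_b_cbc   read b → write b, move right, go to R
R | bb[_]b_cbc   read _ → write c, move right, go to Q
Q | bbc[b]_cbc   read b → write b, move right, go to R
R | bbcb[_]cbc   read _ → write c, move right, go to Q
Q | bbcbc[c]bc   read c → write _, move left, go to R
R | bbcb[c]_bc
Cell -3 holds b when M halts.

b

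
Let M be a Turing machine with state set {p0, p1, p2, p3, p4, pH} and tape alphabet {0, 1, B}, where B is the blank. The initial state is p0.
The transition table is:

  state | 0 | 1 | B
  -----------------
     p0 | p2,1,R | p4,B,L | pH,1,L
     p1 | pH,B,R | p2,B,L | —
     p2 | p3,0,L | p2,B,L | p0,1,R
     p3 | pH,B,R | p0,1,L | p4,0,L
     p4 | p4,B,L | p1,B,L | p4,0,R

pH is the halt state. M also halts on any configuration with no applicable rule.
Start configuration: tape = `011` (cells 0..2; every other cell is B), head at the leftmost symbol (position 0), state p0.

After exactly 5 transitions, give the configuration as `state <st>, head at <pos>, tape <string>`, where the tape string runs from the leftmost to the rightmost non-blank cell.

state pH, head at -1, tape 11B1

p0 | B[0]11   read 0 → write 1, move R, go to p2
p2 | B1[1]1   read 1 → write B, move L, go to p2
p2 | B[1]B1   read 1 → write B, move L, go to p2
p2 | [B]BB1   read B → write 1, move R, go to p0
p0 | 1[B]B1   read B → write 1, move L, go to pH
pH | [1]1B1
After 5 steps: state pH, head at -1, tape 11B1.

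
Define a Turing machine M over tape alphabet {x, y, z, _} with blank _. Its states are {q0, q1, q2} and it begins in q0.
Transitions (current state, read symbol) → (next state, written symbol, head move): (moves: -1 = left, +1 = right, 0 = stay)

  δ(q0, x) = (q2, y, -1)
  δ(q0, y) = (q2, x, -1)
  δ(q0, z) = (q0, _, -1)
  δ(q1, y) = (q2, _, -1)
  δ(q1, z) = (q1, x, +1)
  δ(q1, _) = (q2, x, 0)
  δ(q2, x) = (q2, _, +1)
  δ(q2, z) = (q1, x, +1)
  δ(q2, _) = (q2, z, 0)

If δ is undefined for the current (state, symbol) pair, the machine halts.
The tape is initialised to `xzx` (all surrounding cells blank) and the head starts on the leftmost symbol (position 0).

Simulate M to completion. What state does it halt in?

q1

q0 | _[x]zx   read x → write y, move -1, go to q2
q2 | [_]yzx   read _ → write z, move 0, go to q2
q2 | [z]yzx   read z → write x, move +1, go to q1
q1 | x[y]zx   read y → write _, move -1, go to q2
q2 | [x]_zx   read x → write _, move +1, go to q2
q2 | _[_]zx   read _ → write z, move 0, go to q2
q2 | _[z]zx   read z → write x, move +1, go to q1
q1 | _x[z]x   read z → write x, move +1, go to q1
q1 | _xx[x]
No transition is defined for (q1, x); M halts in state q1.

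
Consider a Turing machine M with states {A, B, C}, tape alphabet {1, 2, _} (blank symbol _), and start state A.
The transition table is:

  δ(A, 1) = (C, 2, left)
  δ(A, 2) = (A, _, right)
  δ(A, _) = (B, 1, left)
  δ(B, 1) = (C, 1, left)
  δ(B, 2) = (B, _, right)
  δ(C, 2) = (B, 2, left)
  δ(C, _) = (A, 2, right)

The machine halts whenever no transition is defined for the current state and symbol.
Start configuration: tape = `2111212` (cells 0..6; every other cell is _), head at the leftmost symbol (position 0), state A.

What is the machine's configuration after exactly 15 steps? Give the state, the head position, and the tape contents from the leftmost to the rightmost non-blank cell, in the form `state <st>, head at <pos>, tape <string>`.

state A, head at 7, tape 222_2

state=A head=0 tape=[2]111212_   (A,2)→(A,_,right)
state=A head=1 tape=_[1]11212_   (A,1)→(C,2,left)
state=C head=0 tape=[_]211212_   (C,_)→(A,2,right)
state=A head=1 tape=2[2]11212_   (A,2)→(A,_,right)
state=A head=2 tape=2_[1]1212_   (A,1)→(C,2,left)
state=C head=1 tape=2[_]21212_   (C,_)→(A,2,right)
state=A head=2 tape=22[2]1212_   (A,2)→(A,_,right)
state=A head=3 tape=22_[1]212_   (A,1)→(C,2,left)
state=C head=2 tape=22[_]2212_   (C,_)→(A,2,right)
state=A head=3 tape=222[2]212_   (A,2)→(A,_,right)
state=A head=4 tape=222_[2]12_   (A,2)→(A,_,right)
state=A head=5 tape=222__[1]2_   (A,1)→(C,2,left)
state=C head=4 tape=222_[_]22_   (C,_)→(A,2,right)
state=A head=5 tape=222_2[2]2_   (A,2)→(A,_,right)
state=A head=6 tape=222_2_[2]_   (A,2)→(A,_,right)
state=A head=7 tape=222_2__[_]
After 15 steps: state A, head at 7, tape 222_2.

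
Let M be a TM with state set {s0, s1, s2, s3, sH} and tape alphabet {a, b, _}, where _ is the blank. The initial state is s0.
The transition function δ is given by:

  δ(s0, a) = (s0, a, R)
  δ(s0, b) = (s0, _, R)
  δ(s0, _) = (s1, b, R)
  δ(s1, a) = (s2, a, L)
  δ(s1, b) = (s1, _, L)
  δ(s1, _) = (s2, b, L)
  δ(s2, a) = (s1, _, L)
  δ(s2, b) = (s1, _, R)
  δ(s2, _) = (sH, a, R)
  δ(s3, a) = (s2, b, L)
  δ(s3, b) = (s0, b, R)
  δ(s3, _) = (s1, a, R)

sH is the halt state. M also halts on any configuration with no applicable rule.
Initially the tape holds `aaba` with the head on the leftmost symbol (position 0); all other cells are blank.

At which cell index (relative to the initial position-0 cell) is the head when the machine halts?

s0 | _[a]aba__   read a → write a, move R, go to s0
s0 | _a[a]ba__   read a → write a, move R, go to s0
s0 | _aa[b]a__   read b → write _, move R, go to s0
s0 | _aa_[a]__   read a → write a, move R, go to s0
s0 | _aa_a[_]_   read _ → write b, move R, go to s1
s1 | _aa_ab[_]   read _ → write b, move L, go to s2
s2 | _aa_a[b]b   read b → write _, move R, go to s1
s1 | _aa_a_[b]   read b → write _, move L, go to s1
s1 | _aa_a[_]_   read _ → write b, move L, go to s2
s2 | _aa_[a]b_   read a → write _, move L, go to s1
s1 | _aa[_]_b_   read _ → write b, move L, go to s2
s2 | _a[a]b_b_   read a → write _, move L, go to s1
s1 | _[a]_b_b_   read a → write a, move L, go to s2
s2 | [_]a_b_b_   read _ → write a, move R, go to sH
sH | a[a]_b_b_
At halt the head is at cell 0.

0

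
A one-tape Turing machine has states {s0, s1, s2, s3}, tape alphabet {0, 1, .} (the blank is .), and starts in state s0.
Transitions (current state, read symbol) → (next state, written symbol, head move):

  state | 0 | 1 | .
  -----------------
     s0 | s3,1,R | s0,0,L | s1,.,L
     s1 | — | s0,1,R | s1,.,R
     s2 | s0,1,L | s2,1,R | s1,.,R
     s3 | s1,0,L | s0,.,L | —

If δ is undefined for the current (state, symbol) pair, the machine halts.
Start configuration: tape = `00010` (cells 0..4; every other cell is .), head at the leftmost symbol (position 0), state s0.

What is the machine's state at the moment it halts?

s1

state=s0 head=0 tape=..[0]0010   (s0,0)→(s3,1,R)
state=s3 head=1 tape=..1[0]010   (s3,0)→(s1,0,L)
state=s1 head=0 tape=..[1]0010   (s1,1)→(s0,1,R)
state=s0 head=1 tape=..1[0]010   (s0,0)→(s3,1,R)
state=s3 head=2 tape=..11[0]10   (s3,0)→(s1,0,L)
state=s1 head=1 tape=..1[1]010   (s1,1)→(s0,1,R)
state=s0 head=2 tape=..11[0]10   (s0,0)→(s3,1,R)
state=s3 head=3 tape=..111[1]0   (s3,1)→(s0,.,L)
state=s0 head=2 tape=..11[1].0   (s0,1)→(s0,0,L)
state=s0 head=1 tape=..1[1]0.0   (s0,1)→(s0,0,L)
state=s0 head=0 tape=..[1]00.0   (s0,1)→(s0,0,L)
state=s0 head=-1 tape=.[.]000.0   (s0,.)→(s1,.,L)
state=s1 head=-2 tape=[.].000.0   (s1,.)→(s1,.,R)
state=s1 head=-1 tape=.[.]000.0   (s1,.)→(s1,.,R)
state=s1 head=0 tape=..[0]00.0
No transition is defined for (s1, 0); M halts in state s1.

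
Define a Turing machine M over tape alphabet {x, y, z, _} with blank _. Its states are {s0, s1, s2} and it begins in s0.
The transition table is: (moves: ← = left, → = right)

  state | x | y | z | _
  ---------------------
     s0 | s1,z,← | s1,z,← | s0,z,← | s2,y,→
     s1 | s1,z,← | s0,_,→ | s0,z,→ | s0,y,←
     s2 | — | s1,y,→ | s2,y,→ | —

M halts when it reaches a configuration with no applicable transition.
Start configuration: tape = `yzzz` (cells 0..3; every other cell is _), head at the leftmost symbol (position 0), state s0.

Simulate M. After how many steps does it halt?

s0 | __[y]zzz_   read y → write z, move ←, go to s1
s1 | _[_]zzzz_   read _ → write y, move ←, go to s0
s0 | [_]yzzzz_   read _ → write y, move →, go to s2
s2 | y[y]zzzz_   read y → write y, move →, go to s1
s1 | yy[z]zzz_   read z → write z, move →, go to s0
s0 | yyz[z]zz_   read z → write z, move ←, go to s0
s0 | yy[z]zzz_   read z → write z, move ←, go to s0
s0 | y[y]zzzz_   read y → write z, move ←, go to s1
s1 | [y]zzzzz_   read y → write _, move →, go to s0
s0 | _[z]zzzz_   read z → write z, move ←, go to s0
s0 | [_]zzzzz_   read _ → write y, move →, go to s2
s2 | y[z]zzzz_   read z → write y, move →, go to s2
s2 | yy[z]zzz_   read z → write y, move →, go to s2
s2 | yyy[z]zz_   read z → write y, move →, go to s2
s2 | yyyy[z]z_   read z → write y, move →, go to s2
s2 | yyyyy[z]_   read z → write y, move →, go to s2
s2 | yyyyyy[_]
M halts after 16 transitions.

16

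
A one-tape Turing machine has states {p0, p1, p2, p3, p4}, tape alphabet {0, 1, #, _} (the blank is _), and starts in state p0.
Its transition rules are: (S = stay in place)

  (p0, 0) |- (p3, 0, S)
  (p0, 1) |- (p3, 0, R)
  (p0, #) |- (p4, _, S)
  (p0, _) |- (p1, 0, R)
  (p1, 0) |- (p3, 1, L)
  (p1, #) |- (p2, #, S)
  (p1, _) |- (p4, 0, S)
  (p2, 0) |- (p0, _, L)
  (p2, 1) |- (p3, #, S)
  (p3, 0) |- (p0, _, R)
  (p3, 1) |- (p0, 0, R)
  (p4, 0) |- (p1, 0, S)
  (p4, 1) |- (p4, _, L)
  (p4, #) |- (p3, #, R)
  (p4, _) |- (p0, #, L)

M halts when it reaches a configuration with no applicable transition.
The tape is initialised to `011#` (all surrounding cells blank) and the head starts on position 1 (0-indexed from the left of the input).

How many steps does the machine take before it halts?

10

p0 | 0[1]1#   read 1 → write 0, move R, go to p3
p3 | 00[1]#   read 1 → write 0, move R, go to p0
p0 | 000[#]   read # → write _, move S, go to p4
p4 | 000[_]   read _ → write #, move L, go to p0
p0 | 00[0]#   read 0 → write 0, move S, go to p3
p3 | 00[0]#   read 0 → write _, move R, go to p0
p0 | 00_[#]   read # → write _, move S, go to p4
p4 | 00_[_]   read _ → write #, move L, go to p0
p0 | 00[_]#   read _ → write 0, move R, go to p1
p1 | 000[#]   read # → write #, move S, go to p2
p2 | 000[#]
M halts after 10 transitions.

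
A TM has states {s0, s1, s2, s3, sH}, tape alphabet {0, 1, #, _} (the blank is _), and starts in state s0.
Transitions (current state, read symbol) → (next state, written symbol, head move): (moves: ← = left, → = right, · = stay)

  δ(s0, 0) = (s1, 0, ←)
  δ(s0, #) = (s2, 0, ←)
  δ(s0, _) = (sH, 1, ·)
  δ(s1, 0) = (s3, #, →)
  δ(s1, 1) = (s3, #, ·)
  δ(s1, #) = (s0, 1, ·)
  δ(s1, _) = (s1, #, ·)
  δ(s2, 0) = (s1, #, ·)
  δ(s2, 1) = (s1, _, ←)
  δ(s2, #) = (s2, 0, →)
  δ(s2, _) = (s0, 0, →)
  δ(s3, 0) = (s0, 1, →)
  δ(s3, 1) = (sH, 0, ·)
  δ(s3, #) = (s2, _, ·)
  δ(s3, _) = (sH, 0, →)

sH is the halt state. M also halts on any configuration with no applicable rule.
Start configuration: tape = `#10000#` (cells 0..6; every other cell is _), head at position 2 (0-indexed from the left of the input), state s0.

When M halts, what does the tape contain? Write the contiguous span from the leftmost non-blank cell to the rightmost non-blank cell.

####1_0

state=s0 head=2 tape=#1[0]000#   (s0,0)→(s1,0,←)
state=s1 head=1 tape=#[1]0000#   (s1,1)→(s3,#,·)
state=s3 head=1 tape=#[#]0000#   (s3,#)→(s2,_,·)
state=s2 head=1 tape=#[_]0000#   (s2,_)→(s0,0,→)
state=s0 head=2 tape=#0[0]000#   (s0,0)→(s1,0,←)
state=s1 head=1 tape=#[0]0000#   (s1,0)→(s3,#,→)
state=s3 head=2 tape=##[0]000#   (s3,0)→(s0,1,→)
state=s0 head=3 tape=##1[0]00#   (s0,0)→(s1,0,←)
state=s1 head=2 tape=##[1]000#   (s1,1)→(s3,#,·)
state=s3 head=2 tape=##[#]000#   (s3,#)→(s2,_,·)
state=s2 head=2 tape=##[_]000#   (s2,_)→(s0,0,→)
state=s0 head=3 tape=##0[0]00#   (s0,0)→(s1,0,←)
state=s1 head=2 tape=##[0]000#   (s1,0)→(s3,#,→)
state=s3 head=3 tape=###[0]00#   (s3,0)→(s0,1,→)
state=s0 head=4 tape=###1[0]0#   (s0,0)→(s1,0,←)
state=s1 head=3 tape=###[1]00#   (s1,1)→(s3,#,·)
state=s3 head=3 tape=###[#]00#   (s3,#)→(s2,_,·)
state=s2 head=3 tape=###[_]00#   (s2,_)→(s0,0,→)
state=s0 head=4 tape=###0[0]0#   (s0,0)→(s1,0,←)
state=s1 head=3 tape=###[0]00#   (s1,0)→(s3,#,→)
state=s3 head=4 tape=####[0]0#   (s3,0)→(s0,1,→)
state=s0 head=5 tape=####1[0]#   (s0,0)→(s1,0,←)
state=s1 head=4 tape=####[1]0#   (s1,1)→(s3,#,·)
state=s3 head=4 tape=####[#]0#   (s3,#)→(s2,_,·)
state=s2 head=4 tape=####[_]0#   (s2,_)→(s0,0,→)
state=s0 head=5 tape=####0[0]#   (s0,0)→(s1,0,←)
state=s1 head=4 tape=####[0]0#   (s1,0)→(s3,#,→)
state=s3 head=5 tape=#####[0]#   (s3,0)→(s0,1,→)
state=s0 head=6 tape=#####1[#]   (s0,#)→(s2,0,←)
state=s2 head=5 tape=#####[1]0   (s2,1)→(s1,_,←)
state=s1 head=4 tape=####[#]_0   (s1,#)→(s0,1,·)
state=s0 head=4 tape=####[1]_0
The non-blank tape span at halt is ####1_0.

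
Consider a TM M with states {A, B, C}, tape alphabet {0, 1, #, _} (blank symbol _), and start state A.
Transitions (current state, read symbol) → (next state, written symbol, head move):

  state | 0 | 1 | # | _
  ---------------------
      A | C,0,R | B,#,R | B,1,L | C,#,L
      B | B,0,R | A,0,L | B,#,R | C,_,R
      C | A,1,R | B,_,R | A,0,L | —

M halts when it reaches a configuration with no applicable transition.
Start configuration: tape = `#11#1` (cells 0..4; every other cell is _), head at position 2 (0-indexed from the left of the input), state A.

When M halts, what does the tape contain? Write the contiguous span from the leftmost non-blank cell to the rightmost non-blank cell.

010_#

A | _#1[1]#1___   read 1 → write #, move R, go to B
B | _#1#[#]1___   read # → write #, move R, go to B
B | _#1##[1]___   read 1 → write 0, move L, go to A
A | _#1#[#]0___   read # → write 1, move L, go to B
B | _#1[#]10___   read # → write #, move R, go to B
B | _#1#[1]0___   read 1 → write 0, move L, go to A
A | _#1[#]00___   read # → write 1, move L, go to B
B | _#[1]100___   read 1 → write 0, move L, go to A
A | _[#]0100___   read # → write 1, move L, go to B
B | [_]10100___   read _ → write _, move R, go to C
C | _[1]0100___   read 1 → write _, move R, go to B
B | __[0]100___   read 0 → write 0, move R, go to B
B | __0[1]00___   read 1 → write 0, move L, go to A
A | __[0]000___   read 0 → write 0, move R, go to C
C | __0[0]00___   read 0 → write 1, move R, go to A
A | __01[0]0___   read 0 → write 0, move R, go to C
C | __010[0]___   read 0 → write 1, move R, go to A
A | __0101[_]__   read _ → write #, move L, go to C
C | __010[1]#__   read 1 → write _, move R, go to B
B | __010_[#]__   read # → write #, move R, go to B
B | __010_#[_]_   read _ → write _, move R, go to C
C | __010_#_[_]
The non-blank tape span at halt is 010_#.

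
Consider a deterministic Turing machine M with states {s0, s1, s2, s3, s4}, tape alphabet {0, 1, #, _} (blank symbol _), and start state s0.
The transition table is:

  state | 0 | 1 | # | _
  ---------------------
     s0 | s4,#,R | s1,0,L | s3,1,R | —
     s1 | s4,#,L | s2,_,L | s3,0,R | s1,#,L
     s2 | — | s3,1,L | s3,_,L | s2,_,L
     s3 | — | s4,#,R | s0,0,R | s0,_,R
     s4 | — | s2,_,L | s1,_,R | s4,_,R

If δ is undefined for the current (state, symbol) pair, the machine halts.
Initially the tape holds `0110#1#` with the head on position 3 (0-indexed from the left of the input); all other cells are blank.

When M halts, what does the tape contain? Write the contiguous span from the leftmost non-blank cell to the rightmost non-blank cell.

01001010

state=s0 head=3 tape=011[0]#1#__   (s0,0)→(s4,#,R)
state=s4 head=4 tape=011#[#]1#__   (s4,#)→(s1,_,R)
state=s1 head=5 tape=011#_[1]#__   (s1,1)→(s2,_,L)
state=s2 head=4 tape=011#[_]_#__   (s2,_)→(s2,_,L)
state=s2 head=3 tape=011[#]__#__   (s2,#)→(s3,_,L)
state=s3 head=2 tape=01[1]___#__   (s3,1)→(s4,#,R)
state=s4 head=3 tape=01#[_]__#__   (s4,_)→(s4,_,R)
state=s4 head=4 tape=01#_[_]_#__   (s4,_)→(s4,_,R)
state=s4 head=5 tape=01#__[_]#__   (s4,_)→(s4,_,R)
state=s4 head=6 tape=01#___[#]__   (s4,#)→(s1,_,R)
state=s1 head=7 tape=01#____[_]_   (s1,_)→(s1,#,L)
state=s1 head=6 tape=01#___[_]#_   (s1,_)→(s1,#,L)
state=s1 head=5 tape=01#__[_]##_   (s1,_)→(s1,#,L)
state=s1 head=4 tape=01#_[_]###_   (s1,_)→(s1,#,L)
state=s1 head=3 tape=01#[_]####_   (s1,_)→(s1,#,L)
state=s1 head=2 tape=01[#]#####_   (s1,#)→(s3,0,R)
state=s3 head=3 tape=010[#]####_   (s3,#)→(s0,0,R)
state=s0 head=4 tape=0100[#]###_   (s0,#)→(s3,1,R)
state=s3 head=5 tape=01001[#]##_   (s3,#)→(s0,0,R)
state=s0 head=6 tape=010010[#]#_   (s0,#)→(s3,1,R)
state=s3 head=7 tape=0100101[#]_   (s3,#)→(s0,0,R)
state=s0 head=8 tape=01001010[_]
The non-blank tape span at halt is 01001010.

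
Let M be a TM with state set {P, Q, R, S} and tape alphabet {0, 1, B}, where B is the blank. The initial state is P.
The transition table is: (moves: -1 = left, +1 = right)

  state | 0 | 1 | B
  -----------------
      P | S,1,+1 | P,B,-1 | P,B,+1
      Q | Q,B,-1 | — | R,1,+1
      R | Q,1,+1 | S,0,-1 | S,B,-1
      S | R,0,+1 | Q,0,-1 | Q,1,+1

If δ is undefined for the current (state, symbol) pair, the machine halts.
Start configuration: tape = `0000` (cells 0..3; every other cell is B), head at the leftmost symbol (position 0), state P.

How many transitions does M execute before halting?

state=P head=0 tape=[0]000   (P,0)→(S,1,+1)
state=S head=1 tape=1[0]00   (S,0)→(R,0,+1)
state=R head=2 tape=10[0]0   (R,0)→(Q,1,+1)
state=Q head=3 tape=101[0]   (Q,0)→(Q,B,-1)
state=Q head=2 tape=10[1]B
M halts after 4 transitions.

4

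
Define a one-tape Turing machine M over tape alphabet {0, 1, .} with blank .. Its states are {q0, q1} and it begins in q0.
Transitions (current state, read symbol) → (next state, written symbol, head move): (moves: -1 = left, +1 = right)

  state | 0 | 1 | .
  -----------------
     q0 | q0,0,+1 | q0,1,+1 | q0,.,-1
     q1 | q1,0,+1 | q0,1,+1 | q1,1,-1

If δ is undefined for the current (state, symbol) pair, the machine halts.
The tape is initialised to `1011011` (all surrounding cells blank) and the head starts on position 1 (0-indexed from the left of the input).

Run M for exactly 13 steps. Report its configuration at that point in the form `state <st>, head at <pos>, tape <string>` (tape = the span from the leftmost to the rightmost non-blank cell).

state=q0 head=1 tape=1[0]11011.   (q0,0)→(q0,0,+1)
state=q0 head=2 tape=10[1]1011.   (q0,1)→(q0,1,+1)
state=q0 head=3 tape=101[1]011.   (q0,1)→(q0,1,+1)
state=q0 head=4 tape=1011[0]11.   (q0,0)→(q0,0,+1)
state=q0 head=5 tape=10110[1]1.   (q0,1)→(q0,1,+1)
state=q0 head=6 tape=101101[1].   (q0,1)→(q0,1,+1)
state=q0 head=7 tape=1011011[.]   (q0,.)→(q0,.,-1)
state=q0 head=6 tape=101101[1].   (q0,1)→(q0,1,+1)
state=q0 head=7 tape=1011011[.]   (q0,.)→(q0,.,-1)
state=q0 head=6 tape=101101[1].   (q0,1)→(q0,1,+1)
state=q0 head=7 tape=1011011[.]   (q0,.)→(q0,.,-1)
state=q0 head=6 tape=101101[1].   (q0,1)→(q0,1,+1)
state=q0 head=7 tape=1011011[.]   (q0,.)→(q0,.,-1)
state=q0 head=6 tape=101101[1].
After 13 steps: state q0, head at 6, tape 1011011.

state q0, head at 6, tape 1011011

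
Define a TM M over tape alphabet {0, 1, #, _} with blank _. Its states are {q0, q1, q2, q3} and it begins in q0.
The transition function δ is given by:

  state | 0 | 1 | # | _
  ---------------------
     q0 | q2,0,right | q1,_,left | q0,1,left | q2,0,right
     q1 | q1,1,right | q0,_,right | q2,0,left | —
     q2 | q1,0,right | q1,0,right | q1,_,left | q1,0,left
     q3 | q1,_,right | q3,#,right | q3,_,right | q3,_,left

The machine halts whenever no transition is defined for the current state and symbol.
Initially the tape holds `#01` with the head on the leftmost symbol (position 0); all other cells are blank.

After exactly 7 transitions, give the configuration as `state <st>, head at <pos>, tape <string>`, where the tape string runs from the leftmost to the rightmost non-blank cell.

state=q0 head=0 tape=_[#]01__   (q0,#)→(q0,1,left)
state=q0 head=-1 tape=[_]101__   (q0,_)→(q2,0,right)
state=q2 head=0 tape=0[1]01__   (q2,1)→(q1,0,right)
state=q1 head=1 tape=00[0]1__   (q1,0)→(q1,1,right)
state=q1 head=2 tape=001[1]__   (q1,1)→(q0,_,right)
state=q0 head=3 tape=001_[_]_   (q0,_)→(q2,0,right)
state=q2 head=4 tape=001_0[_]   (q2,_)→(q1,0,left)
state=q1 head=3 tape=001_[0]0
After 7 steps: state q1, head at 3, tape 001_00.

state q1, head at 3, tape 001_00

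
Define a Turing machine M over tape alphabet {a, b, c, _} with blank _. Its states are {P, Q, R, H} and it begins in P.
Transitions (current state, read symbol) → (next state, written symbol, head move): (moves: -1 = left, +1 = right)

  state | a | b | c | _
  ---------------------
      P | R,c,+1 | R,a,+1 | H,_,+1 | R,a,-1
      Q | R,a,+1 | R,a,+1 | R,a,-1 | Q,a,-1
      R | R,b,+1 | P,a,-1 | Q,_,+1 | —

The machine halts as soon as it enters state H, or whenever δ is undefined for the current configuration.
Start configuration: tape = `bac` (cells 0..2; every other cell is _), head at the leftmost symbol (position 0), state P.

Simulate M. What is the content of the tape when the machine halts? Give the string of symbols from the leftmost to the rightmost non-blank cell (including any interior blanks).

P | [b]ac__   read b → write a, move +1, go to R
R | a[a]c__   read a → write b, move +1, go to R
R | ab[c]__   read c → write _, move +1, go to Q
Q | ab_[_]_   read _ → write a, move -1, go to Q
Q | ab[_]a_   read _ → write a, move -1, go to Q
Q | a[b]aa_   read b → write a, move +1, go to R
R | aa[a]a_   read a → write b, move +1, go to R
R | aab[a]_   read a → write b, move +1, go to R
R | aabb[_]
The non-blank tape span at halt is aabb.

aabb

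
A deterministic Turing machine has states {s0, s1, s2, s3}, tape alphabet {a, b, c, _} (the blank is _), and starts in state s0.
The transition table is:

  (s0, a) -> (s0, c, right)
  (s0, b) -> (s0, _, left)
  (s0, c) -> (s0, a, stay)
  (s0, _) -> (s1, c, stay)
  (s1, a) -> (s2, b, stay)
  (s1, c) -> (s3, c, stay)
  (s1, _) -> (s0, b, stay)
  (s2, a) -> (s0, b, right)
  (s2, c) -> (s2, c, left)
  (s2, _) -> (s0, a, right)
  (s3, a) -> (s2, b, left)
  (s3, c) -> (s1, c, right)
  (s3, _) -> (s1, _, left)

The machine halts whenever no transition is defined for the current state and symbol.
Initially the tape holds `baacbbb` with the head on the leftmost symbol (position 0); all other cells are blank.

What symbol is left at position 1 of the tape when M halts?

b

state=s0 head=0 tape=_[b]aacbbb   (s0,b)→(s0,_,left)
state=s0 head=-1 tape=[_]_aacbbb   (s0,_)→(s1,c,stay)
state=s1 head=-1 tape=[c]_aacbbb   (s1,c)→(s3,c,stay)
state=s3 head=-1 tape=[c]_aacbbb   (s3,c)→(s1,c,right)
state=s1 head=0 tape=c[_]aacbbb   (s1,_)→(s0,b,stay)
state=s0 head=0 tape=c[b]aacbbb   (s0,b)→(s0,_,left)
state=s0 head=-1 tape=[c]_aacbbb   (s0,c)→(s0,a,stay)
state=s0 head=-1 tape=[a]_aacbbb   (s0,a)→(s0,c,right)
state=s0 head=0 tape=c[_]aacbbb   (s0,_)→(s1,c,stay)
state=s1 head=0 tape=c[c]aacbbb   (s1,c)→(s3,c,stay)
state=s3 head=0 tape=c[c]aacbbb   (s3,c)→(s1,c,right)
state=s1 head=1 tape=cc[a]acbbb   (s1,a)→(s2,b,stay)
state=s2 head=1 tape=cc[b]acbbb
Cell 1 holds b when M halts.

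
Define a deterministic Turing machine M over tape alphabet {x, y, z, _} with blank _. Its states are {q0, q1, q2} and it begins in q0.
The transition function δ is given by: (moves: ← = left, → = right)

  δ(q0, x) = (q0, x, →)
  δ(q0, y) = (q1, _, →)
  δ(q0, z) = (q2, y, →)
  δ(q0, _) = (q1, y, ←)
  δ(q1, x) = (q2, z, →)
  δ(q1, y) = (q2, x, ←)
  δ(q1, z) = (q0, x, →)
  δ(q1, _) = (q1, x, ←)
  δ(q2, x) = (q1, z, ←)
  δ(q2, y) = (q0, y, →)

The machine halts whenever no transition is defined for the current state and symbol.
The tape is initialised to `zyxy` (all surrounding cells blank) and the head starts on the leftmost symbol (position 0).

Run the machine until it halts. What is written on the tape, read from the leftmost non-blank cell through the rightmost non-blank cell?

q0 | _[z]yxy_   read z → write y, move →, go to q2
q2 | _y[y]xy_   read y → write y, move →, go to q0
q0 | _yy[x]y_   read x → write x, move →, go to q0
q0 | _yyx[y]_   read y → write _, move →, go to q1
q1 | _yyx_[_]   read _ → write x, move ←, go to q1
q1 | _yyx[_]x   read _ → write x, move ←, go to q1
q1 | _yy[x]xx   read x → write z, move →, go to q2
q2 | _yyz[x]x   read x → write z, move ←, go to q1
q1 | _yy[z]zx   read z → write x, move →, go to q0
q0 | _yyx[z]x   read z → write y, move →, go to q2
q2 | _yyxy[x]   read x → write z, move ←, go to q1
q1 | _yyx[y]z   read y → write x, move ←, go to q2
q2 | _yy[x]xz   read x → write z, move ←, go to q1
q1 | _y[y]zxz   read y → write x, move ←, go to q2
q2 | _[y]xzxz   read y → write y, move →, go to q0
q0 | _y[x]zxz   read x → write x, move →, go to q0
q0 | _yx[z]xz   read z → write y, move →, go to q2
q2 | _yxy[x]z   read x → write z, move ←, go to q1
q1 | _yx[y]zz   read y → write x, move ←, go to q2
q2 | _y[x]xzz   read x → write z, move ←, go to q1
q1 | _[y]zxzz   read y → write x, move ←, go to q2
q2 | [_]xzxzz
The non-blank tape span at halt is xzxzz.

xzxzz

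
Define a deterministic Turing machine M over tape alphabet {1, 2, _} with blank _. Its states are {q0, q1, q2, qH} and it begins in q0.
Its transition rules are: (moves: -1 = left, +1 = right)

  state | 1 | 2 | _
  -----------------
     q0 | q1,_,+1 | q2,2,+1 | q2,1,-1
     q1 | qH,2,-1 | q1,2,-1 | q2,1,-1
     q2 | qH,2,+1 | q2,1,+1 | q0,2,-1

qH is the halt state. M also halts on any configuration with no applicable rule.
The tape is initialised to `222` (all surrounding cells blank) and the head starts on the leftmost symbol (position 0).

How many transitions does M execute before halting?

8

q0 | [2]22_   read 2 → write 2, move +1, go to q2
q2 | 2[2]2_   read 2 → write 1, move +1, go to q2
q2 | 21[2]_   read 2 → write 1, move +1, go to q2
q2 | 211[_]   read _ → write 2, move -1, go to q0
q0 | 21[1]2   read 1 → write _, move +1, go to q1
q1 | 21_[2]   read 2 → write 2, move -1, go to q1
q1 | 21[_]2   read _ → write 1, move -1, go to q2
q2 | 2[1]12   read 1 → write 2, move +1, go to qH
qH | 22[1]2
M halts after 8 transitions.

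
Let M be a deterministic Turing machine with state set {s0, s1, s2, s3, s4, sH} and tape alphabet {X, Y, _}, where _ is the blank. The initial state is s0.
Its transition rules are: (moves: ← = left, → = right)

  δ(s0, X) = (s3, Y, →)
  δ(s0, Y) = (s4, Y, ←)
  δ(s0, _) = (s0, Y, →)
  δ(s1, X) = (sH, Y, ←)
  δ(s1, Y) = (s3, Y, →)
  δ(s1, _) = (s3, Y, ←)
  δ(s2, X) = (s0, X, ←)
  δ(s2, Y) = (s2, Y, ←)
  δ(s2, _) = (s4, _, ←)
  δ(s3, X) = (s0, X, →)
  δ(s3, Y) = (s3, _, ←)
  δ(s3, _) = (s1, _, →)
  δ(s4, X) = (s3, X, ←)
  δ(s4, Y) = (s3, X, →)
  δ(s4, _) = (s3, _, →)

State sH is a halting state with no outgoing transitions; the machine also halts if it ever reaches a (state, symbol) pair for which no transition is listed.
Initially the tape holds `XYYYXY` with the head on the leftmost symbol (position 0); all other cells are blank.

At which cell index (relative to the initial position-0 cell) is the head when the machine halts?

3

state=s0 head=0 tape=_[X]YYYXY   (s0,X)→(s3,Y,→)
state=s3 head=1 tape=_Y[Y]YYXY   (s3,Y)→(s3,_,←)
state=s3 head=0 tape=_[Y]_YYXY   (s3,Y)→(s3,_,←)
state=s3 head=-1 tape=[_]__YYXY   (s3,_)→(s1,_,→)
state=s1 head=0 tape=_[_]_YYXY   (s1,_)→(s3,Y,←)
state=s3 head=-1 tape=[_]Y_YYXY   (s3,_)→(s1,_,→)
state=s1 head=0 tape=_[Y]_YYXY   (s1,Y)→(s3,Y,→)
state=s3 head=1 tape=_Y[_]YYXY   (s3,_)→(s1,_,→)
state=s1 head=2 tape=_Y_[Y]YXY   (s1,Y)→(s3,Y,→)
state=s3 head=3 tape=_Y_Y[Y]XY   (s3,Y)→(s3,_,←)
state=s3 head=2 tape=_Y_[Y]_XY   (s3,Y)→(s3,_,←)
state=s3 head=1 tape=_Y[_]__XY   (s3,_)→(s1,_,→)
state=s1 head=2 tape=_Y_[_]_XY   (s1,_)→(s3,Y,←)
state=s3 head=1 tape=_Y[_]Y_XY   (s3,_)→(s1,_,→)
state=s1 head=2 tape=_Y_[Y]_XY   (s1,Y)→(s3,Y,→)
state=s3 head=3 tape=_Y_Y[_]XY   (s3,_)→(s1,_,→)
state=s1 head=4 tape=_Y_Y_[X]Y   (s1,X)→(sH,Y,←)
state=sH head=3 tape=_Y_Y[_]YY
At halt the head is at cell 3.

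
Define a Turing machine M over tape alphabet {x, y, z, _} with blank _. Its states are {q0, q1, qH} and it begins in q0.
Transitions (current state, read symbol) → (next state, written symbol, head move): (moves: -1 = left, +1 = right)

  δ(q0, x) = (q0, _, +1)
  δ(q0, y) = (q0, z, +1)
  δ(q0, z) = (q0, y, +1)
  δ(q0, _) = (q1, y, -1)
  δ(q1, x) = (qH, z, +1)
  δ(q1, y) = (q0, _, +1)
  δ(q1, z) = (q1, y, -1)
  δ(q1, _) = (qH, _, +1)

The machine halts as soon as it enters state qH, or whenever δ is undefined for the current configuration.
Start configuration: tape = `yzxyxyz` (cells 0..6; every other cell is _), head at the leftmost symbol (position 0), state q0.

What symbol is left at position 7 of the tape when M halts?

y

state=q0 head=0 tape=[y]zxyxyz__   (q0,y)→(q0,z,+1)
state=q0 head=1 tape=z[z]xyxyz__   (q0,z)→(q0,y,+1)
state=q0 head=2 tape=zy[x]yxyz__   (q0,x)→(q0,_,+1)
state=q0 head=3 tape=zy_[y]xyz__   (q0,y)→(q0,z,+1)
state=q0 head=4 tape=zy_z[x]yz__   (q0,x)→(q0,_,+1)
state=q0 head=5 tape=zy_z_[y]z__   (q0,y)→(q0,z,+1)
state=q0 head=6 tape=zy_z_z[z]__   (q0,z)→(q0,y,+1)
state=q0 head=7 tape=zy_z_zy[_]_   (q0,_)→(q1,y,-1)
state=q1 head=6 tape=zy_z_z[y]y_   (q1,y)→(q0,_,+1)
state=q0 head=7 tape=zy_z_z_[y]_   (q0,y)→(q0,z,+1)
state=q0 head=8 tape=zy_z_z_z[_]   (q0,_)→(q1,y,-1)
state=q1 head=7 tape=zy_z_z_[z]y   (q1,z)→(q1,y,-1)
state=q1 head=6 tape=zy_z_z[_]yy   (q1,_)→(qH,_,+1)
state=qH head=7 tape=zy_z_z_[y]y
Cell 7 holds y when M halts.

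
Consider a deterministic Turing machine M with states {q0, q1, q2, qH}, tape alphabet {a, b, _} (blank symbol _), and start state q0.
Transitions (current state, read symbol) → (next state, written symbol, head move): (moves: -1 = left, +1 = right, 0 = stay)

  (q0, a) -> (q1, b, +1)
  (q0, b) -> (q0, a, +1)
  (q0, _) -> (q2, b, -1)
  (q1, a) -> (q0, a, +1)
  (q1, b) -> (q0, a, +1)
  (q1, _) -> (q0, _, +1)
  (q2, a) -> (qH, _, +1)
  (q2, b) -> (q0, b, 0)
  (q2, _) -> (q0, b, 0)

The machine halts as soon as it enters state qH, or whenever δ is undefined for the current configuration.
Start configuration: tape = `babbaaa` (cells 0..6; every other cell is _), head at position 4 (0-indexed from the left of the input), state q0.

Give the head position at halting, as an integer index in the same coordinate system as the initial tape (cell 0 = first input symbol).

9

state=q0 head=4 tape=babb[a]aa___   (q0,a)→(q1,b,+1)
state=q1 head=5 tape=babbb[a]a___   (q1,a)→(q0,a,+1)
state=q0 head=6 tape=babbba[a]___   (q0,a)→(q1,b,+1)
state=q1 head=7 tape=babbbab[_]__   (q1,_)→(q0,_,+1)
state=q0 head=8 tape=babbbab_[_]_   (q0,_)→(q2,b,-1)
state=q2 head=7 tape=babbbab[_]b_   (q2,_)→(q0,b,0)
state=q0 head=7 tape=babbbab[b]b_   (q0,b)→(q0,a,+1)
state=q0 head=8 tape=babbbaba[b]_   (q0,b)→(q0,a,+1)
state=q0 head=9 tape=babbbabaa[_]   (q0,_)→(q2,b,-1)
state=q2 head=8 tape=babbbaba[a]b   (q2,a)→(qH,_,+1)
state=qH head=9 tape=babbbaba_[b]
At halt the head is at cell 9.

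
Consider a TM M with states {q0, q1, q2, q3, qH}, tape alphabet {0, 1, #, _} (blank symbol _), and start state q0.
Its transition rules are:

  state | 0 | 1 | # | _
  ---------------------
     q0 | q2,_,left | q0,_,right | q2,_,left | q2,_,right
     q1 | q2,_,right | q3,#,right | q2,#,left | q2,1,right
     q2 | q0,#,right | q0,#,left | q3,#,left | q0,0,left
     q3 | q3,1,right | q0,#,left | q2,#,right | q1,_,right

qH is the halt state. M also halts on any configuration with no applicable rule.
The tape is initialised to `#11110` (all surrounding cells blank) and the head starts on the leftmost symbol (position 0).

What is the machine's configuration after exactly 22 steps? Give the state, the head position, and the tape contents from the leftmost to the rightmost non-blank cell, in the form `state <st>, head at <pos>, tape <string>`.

q0 | ___[#]11110   read # → write _, move left, go to q2
q2 | __[_]_11110   read _ → write 0, move left, go to q0
q0 | _[_]0_11110   read _ → write _, move right, go to q2
q2 | __[0]_11110   read 0 → write #, move right, go to q0
q0 | __#[_]11110   read _ → write _, move right, go to q2
q2 | __#_[1]1110   read 1 → write #, move left, go to q0
q0 | __#[_]#1110   read _ → write _, move right, go to q2
q2 | __#_[#]1110   read # → write #, move left, go to q3
q3 | __#[_]#1110   read _ → write _, move right, go to q1
q1 | __#_[#]1110   read # → write #, move left, go to q2
q2 | __#[_]#1110   read _ → write 0, move left, go to q0
q0 | __[#]0#1110   read # → write _, move left, go to q2
q2 | _[_]_0#1110   read _ → write 0, move left, go to q0
q0 | [_]0_0#1110   read _ → write _, move right, go to q2
q2 | _[0]_0#1110   read 0 → write #, move right, go to q0
q0 | _#[_]0#1110   read _ → write _, move right, go to q2
q2 | _#_[0]#1110   read 0 → write #, move right, go to q0
q0 | _#_#[#]1110   read # → write _, move left, go to q2
q2 | _#_[#]_1110   read # → write #, move left, go to q3
q3 | _#[_]#_1110   read _ → write _, move right, go to q1
q1 | _#_[#]_1110   read # → write #, move left, go to q2
q2 | _#[_]#_1110   read _ → write 0, move left, go to q0
q0 | _[#]0#_1110
After 22 steps: state q0, head at -2, tape #0#_1110.

state q0, head at -2, tape #0#_1110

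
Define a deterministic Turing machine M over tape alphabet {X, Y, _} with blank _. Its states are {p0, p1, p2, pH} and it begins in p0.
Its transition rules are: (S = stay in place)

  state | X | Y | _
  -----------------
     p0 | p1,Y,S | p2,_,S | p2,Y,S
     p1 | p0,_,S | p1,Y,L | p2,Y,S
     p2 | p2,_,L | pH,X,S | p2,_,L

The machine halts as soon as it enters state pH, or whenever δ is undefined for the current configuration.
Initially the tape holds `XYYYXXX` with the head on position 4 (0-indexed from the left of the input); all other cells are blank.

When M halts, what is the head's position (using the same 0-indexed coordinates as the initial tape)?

state=p0 head=4 tape=XYYY[X]XX   (p0,X)→(p1,Y,S)
state=p1 head=4 tape=XYYY[Y]XX   (p1,Y)→(p1,Y,L)
state=p1 head=3 tape=XYY[Y]YXX   (p1,Y)→(p1,Y,L)
state=p1 head=2 tape=XY[Y]YYXX   (p1,Y)→(p1,Y,L)
state=p1 head=1 tape=X[Y]YYYXX   (p1,Y)→(p1,Y,L)
state=p1 head=0 tape=[X]YYYYXX   (p1,X)→(p0,_,S)
state=p0 head=0 tape=[_]YYYYXX   (p0,_)→(p2,Y,S)
state=p2 head=0 tape=[Y]YYYYXX   (p2,Y)→(pH,X,S)
state=pH head=0 tape=[X]YYYYXX
At halt the head is at cell 0.

0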